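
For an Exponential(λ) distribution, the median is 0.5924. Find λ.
λ = 1.1701

For X ~ Exponential(λ), the CDF is F(x) = 1 - e^(-λx).
The median m satisfies F(m) = 0.5:
1 - e^(-λm) = 0.5
e^(-λm) = 0.5
λm = ln(2)
m = ln(2) / λ

Given m = 0.5924:
λ = ln(2) / 0.5924 = 0.693147 / 0.5924 = 1.1701

Verification: ln(2) / 1.1701 = 0.5924 ✓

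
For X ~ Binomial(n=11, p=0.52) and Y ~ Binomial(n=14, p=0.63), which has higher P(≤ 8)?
X has higher probability (P(X ≤ 8) = 0.9564 > P(Y ≤ 8) = 0.4208)

Compute P(≤ 8) for each distribution:

X ~ Binomial(n=11, p=0.52):
P(X ≤ 8) = 0.9564

Y ~ Binomial(n=14, p=0.63):
P(Y ≤ 8) = 0.4208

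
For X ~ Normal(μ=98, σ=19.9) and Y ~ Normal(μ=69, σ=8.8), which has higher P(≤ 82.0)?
Y has higher probability (P(Y ≤ 82.0) = 0.9302 > P(X ≤ 82.0) = 0.2107)

Compute P(≤ 82.0) for each distribution:

X ~ Normal(μ=98, σ=19.9):
P(X ≤ 82.0) = 0.2107

Y ~ Normal(μ=69, σ=8.8):
P(Y ≤ 82.0) = 0.9302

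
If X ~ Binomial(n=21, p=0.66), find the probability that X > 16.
0.108910

We have X ~ Binomial(n=21, p=0.66).

P(X > 16) = 1 - P(X ≤ 16)
                = 1 - F(16)
                = 1 - 0.891090
                = 0.108910

So there's approximately a 10.9% chance that X exceeds 16.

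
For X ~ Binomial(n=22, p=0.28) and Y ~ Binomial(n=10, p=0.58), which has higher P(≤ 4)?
X has higher probability (P(X ≤ 4) = 0.2197 > P(Y ≤ 4) = 0.2016)

Compute P(≤ 4) for each distribution:

X ~ Binomial(n=22, p=0.28):
P(X ≤ 4) = 0.2197

Y ~ Binomial(n=10, p=0.58):
P(Y ≤ 4) = 0.2016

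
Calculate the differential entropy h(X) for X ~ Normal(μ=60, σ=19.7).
4.3996 nats

We have X ~ Normal(μ=60, σ=19.7).

The differential entropy measures the uncertainty or information content of the distribution.

For a Normal distribution with μ=60, σ=19.7:
h(X) = 4.3996 nats

(In bits, this would be 6.3472 bits.)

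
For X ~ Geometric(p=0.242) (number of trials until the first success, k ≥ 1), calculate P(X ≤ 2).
0.425436

We have X ~ Geometric(p=0.242) (number of trials until the first success, k ≥ 1).

The CDF gives us P(X ≤ k).

Using the CDF:
P(X ≤ 2) = 0.425436

This means there's approximately a 42.5% chance that X is at most 2.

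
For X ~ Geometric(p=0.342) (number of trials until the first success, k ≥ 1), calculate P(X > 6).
0.081162

We have X ~ Geometric(p=0.342) (number of trials until the first success, k ≥ 1).

P(X > 6) = 1 - P(X ≤ 6)
                = 1 - F(6)
                = 1 - 0.918838
                = 0.081162

So there's approximately a 8.1% chance that X exceeds 6.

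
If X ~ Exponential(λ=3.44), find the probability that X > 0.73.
0.081171

We have X ~ Exponential(λ=3.44).

P(X > 0.73) = 1 - P(X ≤ 0.73)
                = 1 - F(0.73)
                = 1 - 0.918829
                = 0.081171

So there's approximately a 8.1% chance that X exceeds 0.73.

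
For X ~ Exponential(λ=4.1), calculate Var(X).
0.0595

We have X ~ Exponential(λ=4.1).

For an Exponential distribution with λ=4.1:
Var(X) = 0.0595

The variance measures the spread of the distribution around the mean.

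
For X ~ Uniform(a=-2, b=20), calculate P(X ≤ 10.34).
0.560909

We have X ~ Uniform(a=-2, b=20).

The CDF gives us P(X ≤ k).

Using the CDF:
P(X ≤ 10.34) = 0.560909

This means there's approximately a 56.1% chance that X is at most 10.34.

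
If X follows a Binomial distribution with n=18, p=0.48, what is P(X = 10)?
0.151879

We have X ~ Binomial(n=18, p=0.48).

For a Binomial distribution, the PMF gives us the probability of each outcome.

Using the PMF formula:
P(X = 10) = 0.151879

Rounded to 4 decimal places: 0.1519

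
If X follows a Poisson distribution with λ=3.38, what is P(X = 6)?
0.070510

We have X ~ Poisson(λ=3.38).

For a Poisson distribution, the PMF gives us the probability of each outcome.

Using the PMF formula:
P(X = 6) = 0.070510

Rounded to 4 decimal places: 0.0705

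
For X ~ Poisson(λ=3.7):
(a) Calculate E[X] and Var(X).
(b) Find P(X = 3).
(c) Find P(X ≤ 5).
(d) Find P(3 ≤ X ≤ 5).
(a) E[X] = 3.7000, Var(X) = 3.7000
(b) P(X = 3) = 0.208720
(c) P(X ≤ 5) = 0.830088
(d) P(3 ≤ X ≤ 5) = 0.544655

We have X ~ Poisson(λ=3.7).

(a) Moments:
E[X] = 3.7000
Var(X) = 3.7000
σ = √Var(X) = 1.9235

(b) Point probability using PMF:
P(X = 3) = 0.208720

(c) Cumulative probability using CDF:
P(X ≤ 5) = F(5) = 0.830088

(d) Range probability:
P(3 ≤ X ≤ 5) = P(X ≤ 5) - P(X ≤ 2)
                   = F(5) - F(2)
                   = 0.830088 - 0.285433
                   = 0.544655

This means approximately 54.5% of outcomes fall in the interval [3, 5].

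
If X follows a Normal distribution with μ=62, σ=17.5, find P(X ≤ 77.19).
0.807303

We have X ~ Normal(μ=62, σ=17.5).

The CDF gives us P(X ≤ k).

Using the CDF:
P(X ≤ 77.19) = 0.807303

This means there's approximately a 80.7% chance that X is at most 77.19.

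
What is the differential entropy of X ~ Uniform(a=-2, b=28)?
3.4012 nats

We have X ~ Uniform(a=-2, b=28).

The differential entropy measures the uncertainty or information content of the distribution.

For a Uniform distribution with a=-2, b=28:
h(X) = 3.4012 nats

(In bits, this would be 4.9069 bits.)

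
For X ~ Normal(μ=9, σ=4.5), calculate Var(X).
20.2500

We have X ~ Normal(μ=9, σ=4.5).

For a Normal distribution with μ=9, σ=4.5:
Var(X) = 20.2500

The variance measures the spread of the distribution around the mean.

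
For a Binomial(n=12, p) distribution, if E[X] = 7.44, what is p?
p = 0.62

For a Binomial(n, p) distribution:
E[X] = n × p

Given n = 12 and E[X] = 7.44:
7.44 = 12 × p
p = 7.44 / 12 = 0.62

Verification: Binomial(12, 0.62) has E[X] = 7.44 ✓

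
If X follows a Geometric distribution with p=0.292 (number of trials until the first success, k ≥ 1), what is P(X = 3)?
0.146369

We have X ~ Geometric(p=0.292) (number of trials until the first success, k ≥ 1).

For a Geometric distribution, the PMF gives us the probability of each outcome.

Using the PMF formula:
P(X = 3) = 0.146369

Rounded to 4 decimal places: 0.1464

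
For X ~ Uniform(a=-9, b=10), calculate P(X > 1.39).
0.453158

We have X ~ Uniform(a=-9, b=10).

P(X > 1.39) = 1 - P(X ≤ 1.39)
                = 1 - F(1.39)
                = 1 - 0.546842
                = 0.453158

So there's approximately a 45.3% chance that X exceeds 1.39.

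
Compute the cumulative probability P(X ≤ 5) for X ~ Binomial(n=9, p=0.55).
0.638615

We have X ~ Binomial(n=9, p=0.55).

The CDF gives us P(X ≤ k).

Using the CDF:
P(X ≤ 5) = 0.638615

This means there's approximately a 63.9% chance that X is at most 5.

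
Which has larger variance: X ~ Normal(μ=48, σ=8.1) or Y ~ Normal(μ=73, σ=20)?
Y has larger variance (400.0000 > 65.6100)

Compute the variance for each distribution:

X ~ Normal(μ=48, σ=8.1):
Var(X) = 65.6100

Y ~ Normal(μ=73, σ=20):
Var(Y) = 400.0000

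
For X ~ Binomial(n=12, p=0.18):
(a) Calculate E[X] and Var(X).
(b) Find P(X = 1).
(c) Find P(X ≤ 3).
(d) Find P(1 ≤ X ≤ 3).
(a) E[X] = 2.1600, Var(X) = 1.7712
(b) P(X = 1) = 0.243448
(c) P(X ≤ 3) = 0.844849
(d) P(1 ≤ X ≤ 3) = 0.752429

We have X ~ Binomial(n=12, p=0.18).

(a) Moments:
E[X] = 2.1600
Var(X) = 1.7712
σ = √Var(X) = 1.3309

(b) Point probability using PMF:
P(X = 1) = 0.243448

(c) Cumulative probability using CDF:
P(X ≤ 3) = F(3) = 0.844849

(d) Range probability:
P(1 ≤ X ≤ 3) = P(X ≤ 3) - P(X ≤ 0)
                   = F(3) - F(0)
                   = 0.844849 - 0.092420
                   = 0.752429

This means approximately 75.2% of outcomes fall in the interval [1, 3].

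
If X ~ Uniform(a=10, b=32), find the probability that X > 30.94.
0.048182

We have X ~ Uniform(a=10, b=32).

P(X > 30.94) = 1 - P(X ≤ 30.94)
                = 1 - F(30.94)
                = 1 - 0.951818
                = 0.048182

So there's approximately a 4.8% chance that X exceeds 30.94.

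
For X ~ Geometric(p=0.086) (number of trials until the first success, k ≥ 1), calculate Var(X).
123.5803

We have X ~ Geometric(p=0.086) (number of trials until the first success, k ≥ 1).

For a Geometric distribution with p=0.086 (number of trials until the first success, k ≥ 1):
Var(X) = 123.5803

The variance measures the spread of the distribution around the mean.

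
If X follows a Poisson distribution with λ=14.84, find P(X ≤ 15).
0.584475

We have X ~ Poisson(λ=14.84).

The CDF gives us P(X ≤ k).

Using the CDF:
P(X ≤ 15) = 0.584475

This means there's approximately a 58.4% chance that X is at most 15.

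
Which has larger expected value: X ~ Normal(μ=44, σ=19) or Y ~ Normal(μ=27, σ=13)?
X has larger mean (44.0000 > 27.0000)

Compute the expected value for each distribution:

X ~ Normal(μ=44, σ=19):
E[X] = 44.0000

Y ~ Normal(μ=27, σ=13):
E[Y] = 27.0000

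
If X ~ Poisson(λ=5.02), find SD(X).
2.2405

We have X ~ Poisson(λ=5.02).

For a Poisson distribution with λ=5.02:
σ = √Var(X) = 2.2405

The standard deviation is the square root of the variance.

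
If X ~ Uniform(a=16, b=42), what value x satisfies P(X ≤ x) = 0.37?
25.6200

We have X ~ Uniform(a=16, b=42).

We want to find x such that P(X ≤ x) = 0.37.

This is the 37th percentile, which means 37% of values fall below this point.

Using the inverse CDF (quantile function):
x = F⁻¹(0.37) = 25.6200

Verification: P(X ≤ 25.6200) = 0.37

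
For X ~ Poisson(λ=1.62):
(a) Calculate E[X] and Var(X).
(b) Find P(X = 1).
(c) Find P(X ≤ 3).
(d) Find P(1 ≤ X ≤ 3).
(a) E[X] = 1.6200, Var(X) = 1.6200
(b) P(X = 1) = 0.320596
(c) P(X ≤ 3) = 0.918406
(d) P(1 ≤ X ≤ 3) = 0.720507

We have X ~ Poisson(λ=1.62).

(a) Moments:
E[X] = 1.6200
Var(X) = 1.6200
σ = √Var(X) = 1.2728

(b) Point probability using PMF:
P(X = 1) = 0.320596

(c) Cumulative probability using CDF:
P(X ≤ 3) = F(3) = 0.918406

(d) Range probability:
P(1 ≤ X ≤ 3) = P(X ≤ 3) - P(X ≤ 0)
                   = F(3) - F(0)
                   = 0.918406 - 0.197899
                   = 0.720507

This means approximately 72.1% of outcomes fall in the interval [1, 3].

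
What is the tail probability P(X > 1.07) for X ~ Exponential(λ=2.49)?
0.069648

We have X ~ Exponential(λ=2.49).

P(X > 1.07) = 1 - P(X ≤ 1.07)
                = 1 - F(1.07)
                = 1 - 0.930352
                = 0.069648

So there's approximately a 7.0% chance that X exceeds 1.07.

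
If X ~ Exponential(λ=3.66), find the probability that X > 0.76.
0.061939

We have X ~ Exponential(λ=3.66).

P(X > 0.76) = 1 - P(X ≤ 0.76)
                = 1 - F(0.76)
                = 1 - 0.938061
                = 0.061939

So there's approximately a 6.2% chance that X exceeds 0.76.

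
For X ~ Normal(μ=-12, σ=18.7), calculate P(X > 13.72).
0.084504

We have X ~ Normal(μ=-12, σ=18.7).

P(X > 13.72) = 1 - P(X ≤ 13.72)
                = 1 - F(13.72)
                = 1 - 0.915496
                = 0.084504

So there's approximately a 8.5% chance that X exceeds 13.72.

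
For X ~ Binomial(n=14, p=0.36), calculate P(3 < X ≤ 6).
0.595907

We have X ~ Binomial(n=14, p=0.36).

To find P(3 < X ≤ 6), we use:
P(3 < X ≤ 6) = P(X ≤ 6) - P(X ≤ 3)
                 = F(6) - F(3)
                 = 0.794078 - 0.198171
                 = 0.595907

So there's approximately a 59.6% chance that X falls in this range.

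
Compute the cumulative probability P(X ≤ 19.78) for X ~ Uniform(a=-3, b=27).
0.759333

We have X ~ Uniform(a=-3, b=27).

The CDF gives us P(X ≤ k).

Using the CDF:
P(X ≤ 19.78) = 0.759333

This means there's approximately a 75.9% chance that X is at most 19.78.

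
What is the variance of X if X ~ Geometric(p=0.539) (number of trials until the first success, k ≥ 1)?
1.5868

We have X ~ Geometric(p=0.539) (number of trials until the first success, k ≥ 1).

For a Geometric distribution with p=0.539 (number of trials until the first success, k ≥ 1):
Var(X) = 1.5868

The variance measures the spread of the distribution around the mean.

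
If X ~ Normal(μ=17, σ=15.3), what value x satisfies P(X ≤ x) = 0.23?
5.6956

We have X ~ Normal(μ=17, σ=15.3).

We want to find x such that P(X ≤ x) = 0.23.

This is the 23rd percentile, which means 23% of values fall below this point.

Using the inverse CDF (quantile function):
x = F⁻¹(0.23) = 5.6956

Verification: P(X ≤ 5.6956) = 0.23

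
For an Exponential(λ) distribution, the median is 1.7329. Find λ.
λ = 0.4000

For X ~ Exponential(λ), the CDF is F(x) = 1 - e^(-λx).
The median m satisfies F(m) = 0.5:
1 - e^(-λm) = 0.5
e^(-λm) = 0.5
λm = ln(2)
m = ln(2) / λ

Given m = 1.7329:
λ = ln(2) / 1.7329 = 0.693147 / 1.7329 = 0.4000

Verification: ln(2) / 0.4000 = 1.7329 ✓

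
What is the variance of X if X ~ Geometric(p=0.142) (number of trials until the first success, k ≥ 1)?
42.5511

We have X ~ Geometric(p=0.142) (number of trials until the first success, k ≥ 1).

For a Geometric distribution with p=0.142 (number of trials until the first success, k ≥ 1):
Var(X) = 42.5511

The variance measures the spread of the distribution around the mean.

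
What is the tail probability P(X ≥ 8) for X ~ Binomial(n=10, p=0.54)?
0.088914

We have X ~ Binomial(n=10, p=0.54).

For discrete distributions, P(X ≥ 8) = 1 - P(X ≤ 7).

P(X ≤ 7) = 0.911086
P(X ≥ 8) = 1 - 0.911086 = 0.088914

So there's approximately a 8.9% chance that X is at least 8.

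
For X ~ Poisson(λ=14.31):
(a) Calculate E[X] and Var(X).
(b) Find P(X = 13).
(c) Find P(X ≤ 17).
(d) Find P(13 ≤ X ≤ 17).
(a) E[X] = 14.3100, Var(X) = 14.3100
(b) P(X = 13) = 0.103343
(c) P(X ≤ 17) = 0.804384
(d) P(13 ≤ X ≤ 17) = 0.475741

We have X ~ Poisson(λ=14.31).

(a) Moments:
E[X] = 14.3100
Var(X) = 14.3100
σ = √Var(X) = 3.7829

(b) Point probability using PMF:
P(X = 13) = 0.103343

(c) Cumulative probability using CDF:
P(X ≤ 17) = F(17) = 0.804384

(d) Range probability:
P(13 ≤ X ≤ 17) = P(X ≤ 17) - P(X ≤ 12)
                   = F(17) - F(12)
                   = 0.804384 - 0.328643
                   = 0.475741

This means approximately 47.6% of outcomes fall in the interval [13, 17].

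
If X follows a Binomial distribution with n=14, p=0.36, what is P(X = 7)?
0.118284

We have X ~ Binomial(n=14, p=0.36).

For a Binomial distribution, the PMF gives us the probability of each outcome.

Using the PMF formula:
P(X = 7) = 0.118284

Rounded to 4 decimal places: 0.1183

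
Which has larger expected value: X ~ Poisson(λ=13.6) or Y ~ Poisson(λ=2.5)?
X has larger mean (13.6000 > 2.5000)

Compute the expected value for each distribution:

X ~ Poisson(λ=13.6):
E[X] = 13.6000

Y ~ Poisson(λ=2.5):
E[Y] = 2.5000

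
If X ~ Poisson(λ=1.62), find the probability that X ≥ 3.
0.221823

We have X ~ Poisson(λ=1.62).

For discrete distributions, P(X ≥ 3) = 1 - P(X ≤ 2).

P(X ≤ 2) = 0.778177
P(X ≥ 3) = 1 - 0.778177 = 0.221823

So there's approximately a 22.2% chance that X is at least 3.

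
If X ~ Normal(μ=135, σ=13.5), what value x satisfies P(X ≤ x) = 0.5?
135.0000

We have X ~ Normal(μ=135, σ=13.5).

We want to find x such that P(X ≤ x) = 0.5.

This is the 50th percentile, which means 50% of values fall below this point.

Using the inverse CDF (quantile function):
x = F⁻¹(0.5) = 135.0000

Verification: P(X ≤ 135.0000) = 0.5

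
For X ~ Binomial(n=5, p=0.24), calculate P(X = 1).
0.400346

We have X ~ Binomial(n=5, p=0.24).

For a Binomial distribution, the PMF gives us the probability of each outcome.

Using the PMF formula:
P(X = 1) = 0.400346

Rounded to 4 decimal places: 0.4003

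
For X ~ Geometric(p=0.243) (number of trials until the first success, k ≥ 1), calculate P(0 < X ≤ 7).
0.857547

We have X ~ Geometric(p=0.243) (number of trials until the first success, k ≥ 1).

To find P(0 < X ≤ 7), we use:
P(0 < X ≤ 7) = P(X ≤ 7) - P(X ≤ 0)
                 = F(7) - F(0)
                 = 0.857547 - 0.000000
                 = 0.857547

So there's approximately a 85.8% chance that X falls in this range.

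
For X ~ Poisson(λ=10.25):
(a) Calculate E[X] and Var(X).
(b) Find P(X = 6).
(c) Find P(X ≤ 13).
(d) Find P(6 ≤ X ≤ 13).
(a) E[X] = 10.2500, Var(X) = 10.2500
(b) P(X = 6) = 0.056950
(c) P(X ≤ 13) = 0.845562
(d) P(6 ≤ X ≤ 13) = 0.787363

We have X ~ Poisson(λ=10.25).

(a) Moments:
E[X] = 10.2500
Var(X) = 10.2500
σ = √Var(X) = 3.2016

(b) Point probability using PMF:
P(X = 6) = 0.056950

(c) Cumulative probability using CDF:
P(X ≤ 13) = F(13) = 0.845562

(d) Range probability:
P(6 ≤ X ≤ 13) = P(X ≤ 13) - P(X ≤ 5)
                   = F(13) - F(5)
                   = 0.845562 - 0.058199
                   = 0.787363

This means approximately 78.7% of outcomes fall in the interval [6, 13].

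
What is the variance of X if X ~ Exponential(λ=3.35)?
0.0891

We have X ~ Exponential(λ=3.35).

For an Exponential distribution with λ=3.35:
Var(X) = 0.0891

The variance measures the spread of the distribution around the mean.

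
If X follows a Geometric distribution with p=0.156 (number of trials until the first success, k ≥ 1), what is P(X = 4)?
0.093789

We have X ~ Geometric(p=0.156) (number of trials until the first success, k ≥ 1).

For a Geometric distribution, the PMF gives us the probability of each outcome.

Using the PMF formula:
P(X = 4) = 0.093789

Rounded to 4 decimal places: 0.0938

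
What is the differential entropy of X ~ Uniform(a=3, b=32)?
3.3673 nats

We have X ~ Uniform(a=3, b=32).

The differential entropy measures the uncertainty or information content of the distribution.

For a Uniform distribution with a=3, b=32:
h(X) = 3.3673 nats

(In bits, this would be 4.8580 bits.)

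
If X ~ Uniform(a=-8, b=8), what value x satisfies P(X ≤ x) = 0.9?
6.4000

We have X ~ Uniform(a=-8, b=8).

We want to find x such that P(X ≤ x) = 0.9.

This is the 90th percentile, which means 90% of values fall below this point.

Using the inverse CDF (quantile function):
x = F⁻¹(0.9) = 6.4000

Verification: P(X ≤ 6.4000) = 0.9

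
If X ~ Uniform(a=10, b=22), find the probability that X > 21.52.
0.040000

We have X ~ Uniform(a=10, b=22).

P(X > 21.52) = 1 - P(X ≤ 21.52)
                = 1 - F(21.52)
                = 1 - 0.960000
                = 0.040000

So there's approximately a 4.0% chance that X exceeds 21.52.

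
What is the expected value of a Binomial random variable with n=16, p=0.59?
9.4400

We have X ~ Binomial(n=16, p=0.59).

For a Binomial distribution with n=16, p=0.59:
E[X] = 9.4400

This is the expected (average) value of X.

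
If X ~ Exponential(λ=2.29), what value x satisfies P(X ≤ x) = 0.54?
0.3391

We have X ~ Exponential(λ=2.29).

We want to find x such that P(X ≤ x) = 0.54.

This is the 54th percentile, which means 54% of values fall below this point.

Using the inverse CDF (quantile function):
x = F⁻¹(0.54) = 0.3391

Verification: P(X ≤ 0.3391) = 0.54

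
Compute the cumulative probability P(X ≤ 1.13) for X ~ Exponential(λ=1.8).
0.869189

We have X ~ Exponential(λ=1.8).

The CDF gives us P(X ≤ k).

Using the CDF:
P(X ≤ 1.13) = 0.869189

This means there's approximately a 86.9% chance that X is at most 1.13.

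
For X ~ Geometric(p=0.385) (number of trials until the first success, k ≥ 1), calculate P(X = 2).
0.236775

We have X ~ Geometric(p=0.385) (number of trials until the first success, k ≥ 1).

For a Geometric distribution, the PMF gives us the probability of each outcome.

Using the PMF formula:
P(X = 2) = 0.236775

Rounded to 4 decimal places: 0.2368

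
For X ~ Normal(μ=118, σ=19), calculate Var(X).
361.0000

We have X ~ Normal(μ=118, σ=19).

For a Normal distribution with μ=118, σ=19:
Var(X) = 361.0000

The variance measures the spread of the distribution around the mean.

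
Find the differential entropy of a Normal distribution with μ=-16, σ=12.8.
3.9684 nats

We have X ~ Normal(μ=-16, σ=12.8).

The differential entropy measures the uncertainty or information content of the distribution.

For a Normal distribution with μ=-16, σ=12.8:
h(X) = 3.9684 nats

(In bits, this would be 5.7252 bits.)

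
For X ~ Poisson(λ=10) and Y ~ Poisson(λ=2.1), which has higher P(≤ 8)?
Y has higher probability (P(Y ≤ 8) = 0.9997 > P(X ≤ 8) = 0.3328)

Compute P(≤ 8) for each distribution:

X ~ Poisson(λ=10):
P(X ≤ 8) = 0.3328

Y ~ Poisson(λ=2.1):
P(Y ≤ 8) = 0.9997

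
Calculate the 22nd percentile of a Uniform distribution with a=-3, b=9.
-0.3600

We have X ~ Uniform(a=-3, b=9).

We want to find x such that P(X ≤ x) = 0.22.

This is the 22nd percentile, which means 22% of values fall below this point.

Using the inverse CDF (quantile function):
x = F⁻¹(0.22) = -0.3600

Verification: P(X ≤ -0.3600) = 0.22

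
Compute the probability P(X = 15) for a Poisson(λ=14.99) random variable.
0.102436

We have X ~ Poisson(λ=14.99).

For a Poisson distribution, the PMF gives us the probability of each outcome.

Using the PMF formula:
P(X = 15) = 0.102436

Rounded to 4 decimal places: 0.1024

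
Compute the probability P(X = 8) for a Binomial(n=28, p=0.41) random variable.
0.064835

We have X ~ Binomial(n=28, p=0.41).

For a Binomial distribution, the PMF gives us the probability of each outcome.

Using the PMF formula:
P(X = 8) = 0.064835

Rounded to 4 decimal places: 0.0648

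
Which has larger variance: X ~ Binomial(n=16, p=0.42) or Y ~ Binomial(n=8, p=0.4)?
X has larger variance (3.8976 > 1.9200)

Compute the variance for each distribution:

X ~ Binomial(n=16, p=0.42):
Var(X) = 3.8976

Y ~ Binomial(n=8, p=0.4):
Var(Y) = 1.9200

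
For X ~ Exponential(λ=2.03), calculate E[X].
0.4926

We have X ~ Exponential(λ=2.03).

For an Exponential distribution with λ=2.03:
E[X] = 0.4926

This is the expected (average) value of X.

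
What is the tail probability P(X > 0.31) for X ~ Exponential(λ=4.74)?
0.230063

We have X ~ Exponential(λ=4.74).

P(X > 0.31) = 1 - P(X ≤ 0.31)
                = 1 - F(0.31)
                = 1 - 0.769937
                = 0.230063

So there's approximately a 23.0% chance that X exceeds 0.31.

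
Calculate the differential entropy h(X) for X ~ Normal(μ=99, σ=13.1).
3.9916 nats

We have X ~ Normal(μ=99, σ=13.1).

The differential entropy measures the uncertainty or information content of the distribution.

For a Normal distribution with μ=99, σ=13.1:
h(X) = 3.9916 nats

(In bits, this would be 5.7586 bits.)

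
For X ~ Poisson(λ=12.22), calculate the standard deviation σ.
3.4957

We have X ~ Poisson(λ=12.22).

For a Poisson distribution with λ=12.22:
σ = √Var(X) = 3.4957

The standard deviation is the square root of the variance.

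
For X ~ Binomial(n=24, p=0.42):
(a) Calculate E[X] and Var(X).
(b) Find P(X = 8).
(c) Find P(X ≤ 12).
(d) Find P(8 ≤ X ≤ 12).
(a) E[X] = 10.0800, Var(X) = 5.8464
(b) P(X = 8) = 0.116791
(c) P(X ≤ 12) = 0.841568
(d) P(8 ≤ X ≤ 12) = 0.699043

We have X ~ Binomial(n=24, p=0.42).

(a) Moments:
E[X] = 10.0800
Var(X) = 5.8464
σ = √Var(X) = 2.4179

(b) Point probability using PMF:
P(X = 8) = 0.116791

(c) Cumulative probability using CDF:
P(X ≤ 12) = F(12) = 0.841568

(d) Range probability:
P(8 ≤ X ≤ 12) = P(X ≤ 12) - P(X ≤ 7)
                   = F(12) - F(7)
                   = 0.841568 - 0.142526
                   = 0.699043

This means approximately 69.9% of outcomes fall in the interval [8, 12].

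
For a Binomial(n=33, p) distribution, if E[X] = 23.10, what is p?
p = 0.7

For a Binomial(n, p) distribution:
E[X] = n × p

Given n = 33 and E[X] = 23.10:
23.10 = 33 × p
p = 23.10 / 33 = 0.7

Verification: Binomial(33, 0.7) has E[X] = 23.10 ✓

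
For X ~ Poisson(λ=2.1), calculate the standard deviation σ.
1.4491

We have X ~ Poisson(λ=2.1).

For a Poisson distribution with λ=2.1:
σ = √Var(X) = 1.4491

The standard deviation is the square root of the variance.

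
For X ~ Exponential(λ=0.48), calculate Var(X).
4.3403

We have X ~ Exponential(λ=0.48).

For an Exponential distribution with λ=0.48:
Var(X) = 4.3403

The variance measures the spread of the distribution around the mean.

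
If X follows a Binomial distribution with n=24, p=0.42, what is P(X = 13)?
0.078926

We have X ~ Binomial(n=24, p=0.42).

For a Binomial distribution, the PMF gives us the probability of each outcome.

Using the PMF formula:
P(X = 13) = 0.078926

Rounded to 4 decimal places: 0.0789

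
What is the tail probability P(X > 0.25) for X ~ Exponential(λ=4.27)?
0.343867

We have X ~ Exponential(λ=4.27).

P(X > 0.25) = 1 - P(X ≤ 0.25)
                = 1 - F(0.25)
                = 1 - 0.656133
                = 0.343867

So there's approximately a 34.4% chance that X exceeds 0.25.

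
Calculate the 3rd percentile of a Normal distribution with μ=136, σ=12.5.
112.4901

We have X ~ Normal(μ=136, σ=12.5).

We want to find x such that P(X ≤ x) = 0.03.

This is the 3rd percentile, which means 3% of values fall below this point.

Using the inverse CDF (quantile function):
x = F⁻¹(0.03) = 112.4901

Verification: P(X ≤ 112.4901) = 0.03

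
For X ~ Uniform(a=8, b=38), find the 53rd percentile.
23.9000

We have X ~ Uniform(a=8, b=38).

We want to find x such that P(X ≤ x) = 0.53.

This is the 53rd percentile, which means 53% of values fall below this point.

Using the inverse CDF (quantile function):
x = F⁻¹(0.53) = 23.9000

Verification: P(X ≤ 23.9000) = 0.53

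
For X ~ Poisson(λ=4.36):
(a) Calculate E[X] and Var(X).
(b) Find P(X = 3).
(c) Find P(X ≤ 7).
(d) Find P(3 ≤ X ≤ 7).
(a) E[X] = 4.3600, Var(X) = 4.3600
(b) P(X = 3) = 0.176516
(c) P(X ≤ 7) = 0.924495
(d) P(3 ≤ X ≤ 7) = 0.734547

We have X ~ Poisson(λ=4.36).

(a) Moments:
E[X] = 4.3600
Var(X) = 4.3600
σ = √Var(X) = 2.0881

(b) Point probability using PMF:
P(X = 3) = 0.176516

(c) Cumulative probability using CDF:
P(X ≤ 7) = F(7) = 0.924495

(d) Range probability:
P(3 ≤ X ≤ 7) = P(X ≤ 7) - P(X ≤ 2)
                   = F(7) - F(2)
                   = 0.924495 - 0.189948
                   = 0.734547

This means approximately 73.5% of outcomes fall in the interval [3, 7].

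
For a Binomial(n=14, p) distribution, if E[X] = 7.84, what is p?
p = 0.56

For a Binomial(n, p) distribution:
E[X] = n × p

Given n = 14 and E[X] = 7.84:
7.84 = 14 × p
p = 7.84 / 14 = 0.56

Verification: Binomial(14, 0.56) has E[X] = 7.84 ✓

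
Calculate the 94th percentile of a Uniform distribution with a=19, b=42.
40.6200

We have X ~ Uniform(a=19, b=42).

We want to find x such that P(X ≤ x) = 0.94.

This is the 94th percentile, which means 94% of values fall below this point.

Using the inverse CDF (quantile function):
x = F⁻¹(0.94) = 40.6200

Verification: P(X ≤ 40.6200) = 0.94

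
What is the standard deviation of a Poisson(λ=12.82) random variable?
3.5805

We have X ~ Poisson(λ=12.82).

For a Poisson distribution with λ=12.82:
σ = √Var(X) = 3.5805

The standard deviation is the square root of the variance.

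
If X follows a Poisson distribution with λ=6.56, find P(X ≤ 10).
0.929760

We have X ~ Poisson(λ=6.56).

The CDF gives us P(X ≤ k).

Using the CDF:
P(X ≤ 10) = 0.929760

This means there's approximately a 93.0% chance that X is at most 10.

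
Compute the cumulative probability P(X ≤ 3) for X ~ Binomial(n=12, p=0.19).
0.820453

We have X ~ Binomial(n=12, p=0.19).

The CDF gives us P(X ≤ k).

Using the CDF:
P(X ≤ 3) = 0.820453

This means there's approximately a 82.0% chance that X is at most 3.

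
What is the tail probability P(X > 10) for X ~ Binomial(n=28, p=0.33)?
0.300680

We have X ~ Binomial(n=28, p=0.33).

P(X > 10) = 1 - P(X ≤ 10)
                = 1 - F(10)
                = 1 - 0.699320
                = 0.300680

So there's approximately a 30.1% chance that X exceeds 10.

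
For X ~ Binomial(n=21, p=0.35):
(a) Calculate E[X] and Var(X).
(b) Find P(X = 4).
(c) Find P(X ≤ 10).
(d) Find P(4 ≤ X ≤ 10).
(a) E[X] = 7.3500, Var(X) = 4.7775
(b) P(X = 4) = 0.059274
(c) P(X ≤ 10) = 0.922818
(d) P(4 ≤ X ≤ 10) = 0.889733

We have X ~ Binomial(n=21, p=0.35).

(a) Moments:
E[X] = 7.3500
Var(X) = 4.7775
σ = √Var(X) = 2.1857

(b) Point probability using PMF:
P(X = 4) = 0.059274

(c) Cumulative probability using CDF:
P(X ≤ 10) = F(10) = 0.922818

(d) Range probability:
P(4 ≤ X ≤ 10) = P(X ≤ 10) - P(X ≤ 3)
                   = F(10) - F(3)
                   = 0.922818 - 0.033085
                   = 0.889733

This means approximately 89.0% of outcomes fall in the interval [4, 10].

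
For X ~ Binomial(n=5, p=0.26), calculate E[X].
1.3000

We have X ~ Binomial(n=5, p=0.26).

For a Binomial distribution with n=5, p=0.26:
E[X] = 1.3000

This is the expected (average) value of X.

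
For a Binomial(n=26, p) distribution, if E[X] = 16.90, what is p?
p = 0.65

For a Binomial(n, p) distribution:
E[X] = n × p

Given n = 26 and E[X] = 16.90:
16.90 = 26 × p
p = 16.90 / 26 = 0.65

Verification: Binomial(26, 0.65) has E[X] = 16.90 ✓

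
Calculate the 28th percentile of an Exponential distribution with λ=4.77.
0.0689

We have X ~ Exponential(λ=4.77).

We want to find x such that P(X ≤ x) = 0.28.

This is the 28th percentile, which means 28% of values fall below this point.

Using the inverse CDF (quantile function):
x = F⁻¹(0.28) = 0.0689

Verification: P(X ≤ 0.0689) = 0.28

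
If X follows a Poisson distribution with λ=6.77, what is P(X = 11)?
0.039368

We have X ~ Poisson(λ=6.77).

For a Poisson distribution, the PMF gives us the probability of each outcome.

Using the PMF formula:
P(X = 11) = 0.039368

Rounded to 4 decimal places: 0.0394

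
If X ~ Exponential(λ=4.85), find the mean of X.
0.2062

We have X ~ Exponential(λ=4.85).

For an Exponential distribution with λ=4.85:
E[X] = 0.2062

This is the expected (average) value of X.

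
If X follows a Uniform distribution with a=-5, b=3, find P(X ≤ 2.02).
0.877500

We have X ~ Uniform(a=-5, b=3).

The CDF gives us P(X ≤ k).

Using the CDF:
P(X ≤ 2.02) = 0.877500

This means there's approximately a 87.8% chance that X is at most 2.02.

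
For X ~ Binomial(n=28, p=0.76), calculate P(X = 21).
0.170581

We have X ~ Binomial(n=28, p=0.76).

For a Binomial distribution, the PMF gives us the probability of each outcome.

Using the PMF formula:
P(X = 21) = 0.170581

Rounded to 4 decimal places: 0.1706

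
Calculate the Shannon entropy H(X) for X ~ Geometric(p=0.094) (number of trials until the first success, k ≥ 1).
3.3159 nats

We have X ~ Geometric(p=0.094) (number of trials until the first success, k ≥ 1).

The Shannon entropy measures the uncertainty or information content of the distribution.

For a Geometric distribution with p=0.094 (number of trials until the first success, k ≥ 1):
H(X) = 3.3159 nats

(In bits, this would be 4.7839 bits.)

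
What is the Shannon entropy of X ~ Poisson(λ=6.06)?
2.3045 nats

We have X ~ Poisson(λ=6.06).

The Shannon entropy measures the uncertainty or information content of the distribution.

For a Poisson distribution with λ=6.06:
H(X) = 2.3045 nats

(In bits, this would be 3.3246 bits.)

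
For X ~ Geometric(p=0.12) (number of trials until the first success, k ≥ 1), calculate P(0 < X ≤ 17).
0.886183

We have X ~ Geometric(p=0.12) (number of trials until the first success, k ≥ 1).

To find P(0 < X ≤ 17), we use:
P(0 < X ≤ 17) = P(X ≤ 17) - P(X ≤ 0)
                 = F(17) - F(0)
                 = 0.886183 - 0.000000
                 = 0.886183

So there's approximately a 88.6% chance that X falls in this range.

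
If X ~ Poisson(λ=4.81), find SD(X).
2.1932

We have X ~ Poisson(λ=4.81).

For a Poisson distribution with λ=4.81:
σ = √Var(X) = 2.1932

The standard deviation is the square root of the variance.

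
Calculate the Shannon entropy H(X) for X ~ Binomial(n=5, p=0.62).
1.4863 nats

We have X ~ Binomial(n=5, p=0.62).

The Shannon entropy measures the uncertainty or information content of the distribution.

For a Binomial distribution with n=5, p=0.62:
H(X) = 1.4863 nats

(In bits, this would be 2.1443 bits.)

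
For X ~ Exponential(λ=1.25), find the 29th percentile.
0.2740

We have X ~ Exponential(λ=1.25).

We want to find x such that P(X ≤ x) = 0.29.

This is the 29th percentile, which means 29% of values fall below this point.

Using the inverse CDF (quantile function):
x = F⁻¹(0.29) = 0.2740

Verification: P(X ≤ 0.2740) = 0.29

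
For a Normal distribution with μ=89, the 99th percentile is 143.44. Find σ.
σ = 23.4015

For X ~ Normal(μ, σ), the p-th percentile satisfies x = μ + z_p × σ,
where z_p = Φ⁻¹(p) is the standard normal quantile.

Step 1: z_{0.99} = Φ⁻¹(0.99) = 2.3263

Step 2: Solve for σ:
143.44 = 89 + 2.3263 × σ
σ = (143.44 - 89) / 2.3263
σ = 54.44 / 2.3263
σ = 23.4015

Verification: μ + z × σ = 89 + 2.3263 × 23.4015 = 143.44 ✓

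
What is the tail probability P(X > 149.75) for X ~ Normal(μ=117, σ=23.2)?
0.079028

We have X ~ Normal(μ=117, σ=23.2).

P(X > 149.75) = 1 - P(X ≤ 149.75)
                = 1 - F(149.75)
                = 1 - 0.920972
                = 0.079028

So there's approximately a 7.9% chance that X exceeds 149.75.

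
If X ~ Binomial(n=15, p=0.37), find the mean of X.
5.5500

We have X ~ Binomial(n=15, p=0.37).

For a Binomial distribution with n=15, p=0.37:
E[X] = 5.5500

This is the expected (average) value of X.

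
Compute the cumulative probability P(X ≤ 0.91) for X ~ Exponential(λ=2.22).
0.867371

We have X ~ Exponential(λ=2.22).

The CDF gives us P(X ≤ k).

Using the CDF:
P(X ≤ 0.91) = 0.867371

This means there's approximately a 86.7% chance that X is at most 0.91.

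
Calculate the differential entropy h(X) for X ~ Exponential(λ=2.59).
0.0483 nats

We have X ~ Exponential(λ=2.59).

The differential entropy measures the uncertainty or information content of the distribution.

For an Exponential distribution with λ=2.59:
h(X) = 0.0483 nats

(In bits, this would be 0.0697 bits.)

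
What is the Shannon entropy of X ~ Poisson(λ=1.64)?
1.5910 nats

We have X ~ Poisson(λ=1.64).

The Shannon entropy measures the uncertainty or information content of the distribution.

For a Poisson distribution with λ=1.64:
H(X) = 1.5910 nats

(In bits, this would be 2.2953 bits.)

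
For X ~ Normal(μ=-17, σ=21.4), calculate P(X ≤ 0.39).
0.791781

We have X ~ Normal(μ=-17, σ=21.4).

The CDF gives us P(X ≤ k).

Using the CDF:
P(X ≤ 0.39) = 0.791781

This means there's approximately a 79.2% chance that X is at most 0.39.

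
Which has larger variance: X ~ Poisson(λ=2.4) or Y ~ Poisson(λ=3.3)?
Y has larger variance (3.3000 > 2.4000)

Compute the variance for each distribution:

X ~ Poisson(λ=2.4):
Var(X) = 2.4000

Y ~ Poisson(λ=3.3):
Var(Y) = 3.3000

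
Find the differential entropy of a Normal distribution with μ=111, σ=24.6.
4.6217 nats

We have X ~ Normal(μ=111, σ=24.6).

The differential entropy measures the uncertainty or information content of the distribution.

For a Normal distribution with μ=111, σ=24.6:
h(X) = 4.6217 nats

(In bits, this would be 6.6677 bits.)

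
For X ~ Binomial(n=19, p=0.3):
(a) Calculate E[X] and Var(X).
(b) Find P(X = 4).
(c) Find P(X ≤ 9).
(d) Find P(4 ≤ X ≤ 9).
(a) E[X] = 5.7000, Var(X) = 3.9900
(b) P(X = 4) = 0.149053
(c) P(X ≤ 9) = 0.967447
(d) P(4 ≤ X ≤ 9) = 0.834276

We have X ~ Binomial(n=19, p=0.3).

(a) Moments:
E[X] = 5.7000
Var(X) = 3.9900
σ = √Var(X) = 1.9975

(b) Point probability using PMF:
P(X = 4) = 0.149053

(c) Cumulative probability using CDF:
P(X ≤ 9) = F(9) = 0.967447

(d) Range probability:
P(4 ≤ X ≤ 9) = P(X ≤ 9) - P(X ≤ 3)
                   = F(9) - F(3)
                   = 0.967447 - 0.133171
                   = 0.834276

This means approximately 83.4% of outcomes fall in the interval [4, 9].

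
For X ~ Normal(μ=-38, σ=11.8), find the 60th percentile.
-35.0105

We have X ~ Normal(μ=-38, σ=11.8).

We want to find x such that P(X ≤ x) = 0.6.

This is the 60th percentile, which means 60% of values fall below this point.

Using the inverse CDF (quantile function):
x = F⁻¹(0.6) = -35.0105

Verification: P(X ≤ -35.0105) = 0.6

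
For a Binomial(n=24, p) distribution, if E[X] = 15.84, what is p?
p = 0.66

For a Binomial(n, p) distribution:
E[X] = n × p

Given n = 24 and E[X] = 15.84:
15.84 = 24 × p
p = 15.84 / 24 = 0.66

Verification: Binomial(24, 0.66) has E[X] = 15.84 ✓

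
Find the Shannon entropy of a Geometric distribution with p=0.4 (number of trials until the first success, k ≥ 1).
1.6825 nats

We have X ~ Geometric(p=0.4) (number of trials until the first success, k ≥ 1).

The Shannon entropy measures the uncertainty or information content of the distribution.

For a Geometric distribution with p=0.4 (number of trials until the first success, k ≥ 1):
H(X) = 1.6825 nats

(In bits, this would be 2.4274 bits.)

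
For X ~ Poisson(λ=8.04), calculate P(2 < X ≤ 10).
0.798565

We have X ~ Poisson(λ=8.04).

To find P(2 < X ≤ 10), we use:
P(2 < X ≤ 10) = P(X ≤ 10) - P(X ≤ 2)
                 = F(10) - F(2)
                 = 0.811896 - 0.013331
                 = 0.798565

So there's approximately a 79.9% chance that X falls in this range.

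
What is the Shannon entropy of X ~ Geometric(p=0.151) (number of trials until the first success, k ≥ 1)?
2.8109 nats

We have X ~ Geometric(p=0.151) (number of trials until the first success, k ≥ 1).

The Shannon entropy measures the uncertainty or information content of the distribution.

For a Geometric distribution with p=0.151 (number of trials until the first success, k ≥ 1):
H(X) = 2.8109 nats

(In bits, this would be 4.0552 bits.)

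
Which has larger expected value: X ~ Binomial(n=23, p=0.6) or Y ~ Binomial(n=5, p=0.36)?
X has larger mean (13.8000 > 1.8000)

Compute the expected value for each distribution:

X ~ Binomial(n=23, p=0.6):
E[X] = 13.8000

Y ~ Binomial(n=5, p=0.36):
E[Y] = 1.8000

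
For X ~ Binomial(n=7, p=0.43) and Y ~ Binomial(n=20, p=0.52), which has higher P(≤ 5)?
X has higher probability (P(X ≤ 5) = 0.9721 > P(Y ≤ 5) = 0.0133)

Compute P(≤ 5) for each distribution:

X ~ Binomial(n=7, p=0.43):
P(X ≤ 5) = 0.9721

Y ~ Binomial(n=20, p=0.52):
P(Y ≤ 5) = 0.0133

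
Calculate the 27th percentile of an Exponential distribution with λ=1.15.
0.2737

We have X ~ Exponential(λ=1.15).

We want to find x such that P(X ≤ x) = 0.27.

This is the 27th percentile, which means 27% of values fall below this point.

Using the inverse CDF (quantile function):
x = F⁻¹(0.27) = 0.2737

Verification: P(X ≤ 0.2737) = 0.27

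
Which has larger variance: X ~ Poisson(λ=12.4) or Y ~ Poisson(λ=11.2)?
X has larger variance (12.4000 > 11.2000)

Compute the variance for each distribution:

X ~ Poisson(λ=12.4):
Var(X) = 12.4000

Y ~ Poisson(λ=11.2):
Var(Y) = 11.2000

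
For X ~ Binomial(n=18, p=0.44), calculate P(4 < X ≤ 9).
0.725194

We have X ~ Binomial(n=18, p=0.44).

To find P(4 < X ≤ 9), we use:
P(4 < X ≤ 9) = P(X ≤ 9) - P(X ≤ 4)
                 = F(9) - F(4)
                 = 0.774231 - 0.049037
                 = 0.725194

So there's approximately a 72.5% chance that X falls in this range.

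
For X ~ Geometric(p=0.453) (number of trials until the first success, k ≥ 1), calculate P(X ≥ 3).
0.299209

We have X ~ Geometric(p=0.453) (number of trials until the first success, k ≥ 1).

For discrete distributions, P(X ≥ 3) = 1 - P(X ≤ 2).

P(X ≤ 2) = 0.700791
P(X ≥ 3) = 1 - 0.700791 = 0.299209

So there's approximately a 29.9% chance that X is at least 3.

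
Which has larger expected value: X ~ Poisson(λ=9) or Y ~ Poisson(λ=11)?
Y has larger mean (11.0000 > 9.0000)

Compute the expected value for each distribution:

X ~ Poisson(λ=9):
E[X] = 9.0000

Y ~ Poisson(λ=11):
E[Y] = 11.0000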